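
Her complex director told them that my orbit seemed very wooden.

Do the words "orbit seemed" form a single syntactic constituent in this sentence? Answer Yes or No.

The smallest constituent containing the whole sequence is the clause [S my orbit seemed very wooden], but the sequence is only part of it — it straddles the boundary between noun phrase "my orbit" and verb phrase "seemed very wooden".

No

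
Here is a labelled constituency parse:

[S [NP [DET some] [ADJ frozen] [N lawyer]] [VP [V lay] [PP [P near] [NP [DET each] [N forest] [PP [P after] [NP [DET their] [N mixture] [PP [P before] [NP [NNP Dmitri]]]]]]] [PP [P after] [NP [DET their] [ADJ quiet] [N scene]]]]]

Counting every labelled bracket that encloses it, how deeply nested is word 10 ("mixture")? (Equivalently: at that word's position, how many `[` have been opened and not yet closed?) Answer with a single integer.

7

Counting open brackets not yet closed at "mixture": [S [VP [PP [NP [PP [NP [N = 7.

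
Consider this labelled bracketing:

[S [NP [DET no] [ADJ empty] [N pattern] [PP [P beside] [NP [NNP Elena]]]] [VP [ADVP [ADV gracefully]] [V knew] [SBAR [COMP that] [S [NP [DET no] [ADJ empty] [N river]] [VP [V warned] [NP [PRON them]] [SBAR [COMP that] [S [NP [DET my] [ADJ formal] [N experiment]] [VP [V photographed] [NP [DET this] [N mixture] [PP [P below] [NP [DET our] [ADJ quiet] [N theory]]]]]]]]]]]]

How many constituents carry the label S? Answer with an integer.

3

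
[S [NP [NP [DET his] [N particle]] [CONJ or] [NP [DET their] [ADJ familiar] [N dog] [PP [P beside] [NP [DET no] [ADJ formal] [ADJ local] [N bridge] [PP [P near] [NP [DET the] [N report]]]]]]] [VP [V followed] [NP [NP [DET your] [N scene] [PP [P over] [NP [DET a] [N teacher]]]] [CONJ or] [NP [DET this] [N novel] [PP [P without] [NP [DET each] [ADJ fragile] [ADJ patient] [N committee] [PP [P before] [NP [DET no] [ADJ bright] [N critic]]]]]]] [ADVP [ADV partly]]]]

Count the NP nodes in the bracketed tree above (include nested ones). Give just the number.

11

Listing each NP by its span: [NP his particle or their familiar dog beside no formal local bridge near the report]; [NP his particle]; [NP their familiar dog beside no formal local bridge near the report]; [NP no formal local bridge near the report]; [NP the report]; [NP your scene over a teacher or this novel without each fragile patient committee before no bright critic] … — that makes 11.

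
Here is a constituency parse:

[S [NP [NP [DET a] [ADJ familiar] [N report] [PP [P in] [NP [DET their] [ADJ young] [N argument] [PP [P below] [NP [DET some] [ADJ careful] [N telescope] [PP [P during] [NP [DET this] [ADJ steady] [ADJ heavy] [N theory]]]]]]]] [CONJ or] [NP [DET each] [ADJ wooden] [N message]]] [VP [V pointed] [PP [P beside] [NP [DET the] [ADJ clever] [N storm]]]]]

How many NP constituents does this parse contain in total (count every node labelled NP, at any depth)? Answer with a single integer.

7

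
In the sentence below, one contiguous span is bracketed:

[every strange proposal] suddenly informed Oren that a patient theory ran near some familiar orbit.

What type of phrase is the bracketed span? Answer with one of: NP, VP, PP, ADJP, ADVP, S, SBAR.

"proposal" is the head of the bracketed span, so the span is a noun phrase: NP.

NP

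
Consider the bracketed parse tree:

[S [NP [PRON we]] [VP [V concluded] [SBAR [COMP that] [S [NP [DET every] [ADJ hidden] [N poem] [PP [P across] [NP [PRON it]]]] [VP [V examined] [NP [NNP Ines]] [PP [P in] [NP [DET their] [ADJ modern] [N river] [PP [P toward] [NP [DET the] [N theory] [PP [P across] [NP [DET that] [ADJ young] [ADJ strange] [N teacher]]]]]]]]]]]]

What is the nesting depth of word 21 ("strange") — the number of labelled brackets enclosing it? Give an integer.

12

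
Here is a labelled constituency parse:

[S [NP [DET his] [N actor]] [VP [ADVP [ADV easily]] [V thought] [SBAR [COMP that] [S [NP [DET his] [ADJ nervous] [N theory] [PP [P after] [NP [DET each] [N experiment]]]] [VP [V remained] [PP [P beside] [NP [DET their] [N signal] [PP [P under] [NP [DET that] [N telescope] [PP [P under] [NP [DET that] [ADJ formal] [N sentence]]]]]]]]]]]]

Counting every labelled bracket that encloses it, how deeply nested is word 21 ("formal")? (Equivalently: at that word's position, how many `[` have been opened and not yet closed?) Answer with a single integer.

12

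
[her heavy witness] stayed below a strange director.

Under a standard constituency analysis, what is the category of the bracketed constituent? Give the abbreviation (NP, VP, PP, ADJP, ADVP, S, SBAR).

NP

"witness" is the head of the bracketed span, so the span is a noun phrase: NP.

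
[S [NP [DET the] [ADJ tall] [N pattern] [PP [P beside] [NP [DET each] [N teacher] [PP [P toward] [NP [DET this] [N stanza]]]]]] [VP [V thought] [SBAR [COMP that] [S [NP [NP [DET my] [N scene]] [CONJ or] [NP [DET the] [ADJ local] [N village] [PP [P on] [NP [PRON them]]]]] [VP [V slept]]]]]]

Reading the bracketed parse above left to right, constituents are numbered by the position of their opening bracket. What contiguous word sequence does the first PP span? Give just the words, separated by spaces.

beside each teacher toward this stanza

In left-to-right order the PP constituents are "beside each teacher toward this stanza"; "toward this stanza"; "on them". Number 1 is "beside each teacher toward this stanza".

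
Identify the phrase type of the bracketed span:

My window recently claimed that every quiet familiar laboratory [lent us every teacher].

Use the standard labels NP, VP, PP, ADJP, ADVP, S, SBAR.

VP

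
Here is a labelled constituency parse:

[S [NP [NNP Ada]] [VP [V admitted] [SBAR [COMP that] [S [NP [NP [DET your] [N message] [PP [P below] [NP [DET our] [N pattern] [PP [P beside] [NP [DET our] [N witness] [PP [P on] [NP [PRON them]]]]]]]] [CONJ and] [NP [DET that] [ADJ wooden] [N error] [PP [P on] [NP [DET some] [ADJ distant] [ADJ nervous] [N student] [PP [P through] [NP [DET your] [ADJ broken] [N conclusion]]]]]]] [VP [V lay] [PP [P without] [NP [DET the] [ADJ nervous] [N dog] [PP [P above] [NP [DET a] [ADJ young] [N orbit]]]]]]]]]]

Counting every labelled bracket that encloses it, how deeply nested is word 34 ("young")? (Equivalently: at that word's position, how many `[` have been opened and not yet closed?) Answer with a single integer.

Path from the root down to the word: S → VP → SBAR → S → VP → PP → NP → PP → NP → ADJ. That is 10 enclosing brackets.

10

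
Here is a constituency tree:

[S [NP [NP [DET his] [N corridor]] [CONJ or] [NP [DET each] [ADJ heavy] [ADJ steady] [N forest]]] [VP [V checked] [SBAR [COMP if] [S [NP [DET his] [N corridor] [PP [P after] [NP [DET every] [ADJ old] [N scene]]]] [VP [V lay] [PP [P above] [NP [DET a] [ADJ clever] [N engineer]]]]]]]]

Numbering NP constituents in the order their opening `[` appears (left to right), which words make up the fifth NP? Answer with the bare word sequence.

The NP opening brackets appear, in order, over: "his corridor or each heavy steady forest"; "his corridor"; "each heavy steady forest"; "his corridor after every old scene"; "every old scene"; "a clever engineer". The fifth one spans "every old scene".

every old scene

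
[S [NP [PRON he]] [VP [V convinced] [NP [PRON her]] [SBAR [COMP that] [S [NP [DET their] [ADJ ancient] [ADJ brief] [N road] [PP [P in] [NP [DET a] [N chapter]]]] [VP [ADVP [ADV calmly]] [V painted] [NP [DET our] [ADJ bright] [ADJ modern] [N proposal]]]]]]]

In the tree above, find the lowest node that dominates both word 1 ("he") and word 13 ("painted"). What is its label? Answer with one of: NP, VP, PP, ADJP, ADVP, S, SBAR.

S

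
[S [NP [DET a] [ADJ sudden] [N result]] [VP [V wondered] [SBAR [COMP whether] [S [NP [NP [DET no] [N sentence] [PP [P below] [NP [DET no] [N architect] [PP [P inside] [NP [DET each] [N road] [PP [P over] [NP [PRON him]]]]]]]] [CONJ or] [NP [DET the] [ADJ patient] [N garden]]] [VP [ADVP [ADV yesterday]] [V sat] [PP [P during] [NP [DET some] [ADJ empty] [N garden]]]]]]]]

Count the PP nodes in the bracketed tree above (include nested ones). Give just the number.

Scanning left to right, an opening `[PP` appears at word positions 8, 11, 14, 22 — 4 in total.

4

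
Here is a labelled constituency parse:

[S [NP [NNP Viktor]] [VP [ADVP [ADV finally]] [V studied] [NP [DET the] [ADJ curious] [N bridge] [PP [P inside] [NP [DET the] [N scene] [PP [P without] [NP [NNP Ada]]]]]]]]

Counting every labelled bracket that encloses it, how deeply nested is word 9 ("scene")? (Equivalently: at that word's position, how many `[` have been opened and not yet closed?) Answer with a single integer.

The word sits inside N, which is inside NP, inside PP, inside NP, inside VP, inside S — 6 brackets in all.

6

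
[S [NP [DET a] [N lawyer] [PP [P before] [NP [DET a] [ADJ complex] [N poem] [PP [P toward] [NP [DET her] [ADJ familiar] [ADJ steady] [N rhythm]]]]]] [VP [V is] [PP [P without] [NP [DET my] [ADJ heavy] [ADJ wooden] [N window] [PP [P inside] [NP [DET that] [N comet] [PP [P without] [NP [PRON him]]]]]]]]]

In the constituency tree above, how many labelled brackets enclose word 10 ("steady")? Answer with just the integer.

7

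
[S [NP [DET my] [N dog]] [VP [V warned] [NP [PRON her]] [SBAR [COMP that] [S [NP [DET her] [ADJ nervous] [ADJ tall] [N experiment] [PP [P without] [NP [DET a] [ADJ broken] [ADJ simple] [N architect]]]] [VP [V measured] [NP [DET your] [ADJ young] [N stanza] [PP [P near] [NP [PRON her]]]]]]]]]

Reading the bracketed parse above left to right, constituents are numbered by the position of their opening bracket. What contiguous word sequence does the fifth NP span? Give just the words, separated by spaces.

your young stanza near her

Opening `[NP` markers occur at word positions 1, 4, 6, 11, 16, 20; the fifth of these opens the constituent [NP your young stanza near her].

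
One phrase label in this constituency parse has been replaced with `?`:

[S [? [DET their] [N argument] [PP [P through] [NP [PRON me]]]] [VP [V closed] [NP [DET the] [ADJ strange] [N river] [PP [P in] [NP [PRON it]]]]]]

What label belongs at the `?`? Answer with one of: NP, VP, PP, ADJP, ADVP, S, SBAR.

The `?` node immediately contains: DET 'their', N 'argument', PP. That is the internal structure of a noun phrase, so the label is NP.

NP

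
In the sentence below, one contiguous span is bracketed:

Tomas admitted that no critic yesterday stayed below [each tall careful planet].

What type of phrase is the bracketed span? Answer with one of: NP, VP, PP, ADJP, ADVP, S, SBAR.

NP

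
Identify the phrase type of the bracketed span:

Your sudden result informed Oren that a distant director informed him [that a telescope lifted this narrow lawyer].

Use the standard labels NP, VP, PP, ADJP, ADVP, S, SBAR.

SBAR

The span is built around the complementizer "that" — a subordinate clause (SBAR).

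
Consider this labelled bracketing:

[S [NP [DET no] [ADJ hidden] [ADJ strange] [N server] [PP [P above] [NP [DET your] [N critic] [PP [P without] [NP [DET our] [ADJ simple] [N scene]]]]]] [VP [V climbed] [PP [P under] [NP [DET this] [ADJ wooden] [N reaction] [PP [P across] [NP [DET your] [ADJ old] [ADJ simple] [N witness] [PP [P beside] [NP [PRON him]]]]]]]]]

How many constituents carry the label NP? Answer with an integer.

Scanning left to right, an opening `[NP` appears at word positions 1, 6, 9, 14, 18, 23 — 6 in total.

6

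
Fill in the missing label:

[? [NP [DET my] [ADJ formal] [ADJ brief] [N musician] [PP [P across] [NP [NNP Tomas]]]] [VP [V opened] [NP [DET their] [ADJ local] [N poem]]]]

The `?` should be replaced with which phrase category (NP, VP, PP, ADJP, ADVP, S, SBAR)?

The `?` node immediately contains: NP, VP. That is the internal structure of a clause, so the label is S.

S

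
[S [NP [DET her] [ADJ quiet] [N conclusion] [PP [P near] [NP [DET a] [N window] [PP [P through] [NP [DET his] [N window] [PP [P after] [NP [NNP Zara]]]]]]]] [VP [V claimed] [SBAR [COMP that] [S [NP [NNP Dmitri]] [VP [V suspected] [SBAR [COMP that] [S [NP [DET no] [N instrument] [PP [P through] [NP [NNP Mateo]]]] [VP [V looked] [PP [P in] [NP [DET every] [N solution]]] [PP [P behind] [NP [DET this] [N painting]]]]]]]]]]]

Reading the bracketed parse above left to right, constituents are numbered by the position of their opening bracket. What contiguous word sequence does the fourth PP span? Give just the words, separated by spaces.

In left-to-right order the PP constituents are "near a window through his window after Zara"; "through his window after Zara"; "after Zara"; "through Mateo"; "in every solution"; "behind this painting". Number 4 is "through Mateo".

through Mateo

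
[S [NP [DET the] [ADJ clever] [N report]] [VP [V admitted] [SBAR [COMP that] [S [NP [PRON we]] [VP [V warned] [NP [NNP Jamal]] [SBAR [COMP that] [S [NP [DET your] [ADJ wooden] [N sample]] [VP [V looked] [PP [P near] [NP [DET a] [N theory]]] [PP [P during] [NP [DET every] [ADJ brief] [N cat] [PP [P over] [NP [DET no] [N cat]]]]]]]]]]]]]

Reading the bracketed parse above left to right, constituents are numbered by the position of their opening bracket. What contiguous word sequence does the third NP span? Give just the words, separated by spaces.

In left-to-right order the NP constituents are "the clever report"; "we"; "Jamal"; "your wooden sample"; "a theory"; "every brief cat over no cat"; "no cat". Number 3 is "Jamal".

Jamal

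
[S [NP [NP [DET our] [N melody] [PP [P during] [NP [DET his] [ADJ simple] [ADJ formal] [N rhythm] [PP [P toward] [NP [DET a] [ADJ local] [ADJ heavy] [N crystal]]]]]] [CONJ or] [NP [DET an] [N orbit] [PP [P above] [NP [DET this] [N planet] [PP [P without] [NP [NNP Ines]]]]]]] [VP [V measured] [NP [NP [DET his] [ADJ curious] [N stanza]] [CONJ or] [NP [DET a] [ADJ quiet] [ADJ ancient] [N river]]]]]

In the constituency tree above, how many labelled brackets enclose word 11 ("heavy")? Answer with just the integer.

8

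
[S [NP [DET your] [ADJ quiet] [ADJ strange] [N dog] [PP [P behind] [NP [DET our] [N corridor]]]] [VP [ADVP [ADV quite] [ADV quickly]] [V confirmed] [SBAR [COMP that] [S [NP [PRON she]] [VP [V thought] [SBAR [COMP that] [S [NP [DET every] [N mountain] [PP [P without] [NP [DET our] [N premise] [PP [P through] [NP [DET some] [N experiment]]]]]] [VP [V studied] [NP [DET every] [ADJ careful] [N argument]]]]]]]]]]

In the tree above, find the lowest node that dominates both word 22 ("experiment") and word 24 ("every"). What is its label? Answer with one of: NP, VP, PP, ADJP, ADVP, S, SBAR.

S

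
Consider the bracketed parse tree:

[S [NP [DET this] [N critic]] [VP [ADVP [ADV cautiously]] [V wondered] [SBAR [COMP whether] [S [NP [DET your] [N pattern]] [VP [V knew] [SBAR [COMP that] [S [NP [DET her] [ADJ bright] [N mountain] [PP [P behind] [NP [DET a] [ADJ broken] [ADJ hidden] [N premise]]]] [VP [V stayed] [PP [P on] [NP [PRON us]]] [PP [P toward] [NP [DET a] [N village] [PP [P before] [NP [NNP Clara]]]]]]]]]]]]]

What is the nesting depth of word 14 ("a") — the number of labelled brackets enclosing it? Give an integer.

Counting open brackets not yet closed at "a": [S [VP [SBAR [S [VP [SBAR [S [NP [PP [NP [DET = 11.

11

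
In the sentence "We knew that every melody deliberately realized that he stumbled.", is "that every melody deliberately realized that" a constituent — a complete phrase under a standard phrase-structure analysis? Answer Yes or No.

The sequence begins inside the complementizer "that" and ends inside the clause "every melody deliberately realized that he stumbled"; it crosses a phrase boundary, so no single node in the tree spans exactly those words.

No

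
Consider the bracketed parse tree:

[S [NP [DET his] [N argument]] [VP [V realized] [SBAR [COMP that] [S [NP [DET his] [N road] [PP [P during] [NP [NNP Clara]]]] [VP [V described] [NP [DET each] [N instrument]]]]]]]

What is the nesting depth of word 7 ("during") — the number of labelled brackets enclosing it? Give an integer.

Counting open brackets not yet closed at "during": [S [VP [SBAR [S [NP [PP [P = 7.

7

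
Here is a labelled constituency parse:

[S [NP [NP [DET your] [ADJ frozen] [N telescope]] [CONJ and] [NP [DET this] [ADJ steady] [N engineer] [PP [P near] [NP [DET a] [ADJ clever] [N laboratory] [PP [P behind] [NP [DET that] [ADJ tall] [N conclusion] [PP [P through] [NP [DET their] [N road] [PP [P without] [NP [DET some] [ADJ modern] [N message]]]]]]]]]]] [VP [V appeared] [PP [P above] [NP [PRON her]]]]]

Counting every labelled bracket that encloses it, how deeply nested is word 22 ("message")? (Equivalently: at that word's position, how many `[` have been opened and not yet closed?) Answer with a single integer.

12

Counting open brackets not yet closed at "message": [S [NP [NP [PP [NP [PP [NP [PP [NP [PP [NP [N = 12.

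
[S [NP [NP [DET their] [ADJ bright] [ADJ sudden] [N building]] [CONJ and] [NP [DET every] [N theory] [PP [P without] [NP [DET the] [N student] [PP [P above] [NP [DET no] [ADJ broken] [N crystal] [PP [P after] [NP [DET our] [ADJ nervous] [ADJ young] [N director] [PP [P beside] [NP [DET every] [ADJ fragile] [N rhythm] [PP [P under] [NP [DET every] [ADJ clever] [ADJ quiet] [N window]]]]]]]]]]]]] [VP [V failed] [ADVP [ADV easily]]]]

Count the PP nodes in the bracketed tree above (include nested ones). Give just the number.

5

The PP constituents are: [PP without the student above no broken crystal after our nervous young director beside every fragile rhythm under every clever quiet window]; [PP above no broken crystal after our nervous young director beside every fragile rhythm under every clever quiet window]; [PP after our nervous young director beside every fragile rhythm under every clever quiet window]; [PP beside every fragile rhythm under every clever quiet window]; [PP under every clever quiet window]. Total: 5.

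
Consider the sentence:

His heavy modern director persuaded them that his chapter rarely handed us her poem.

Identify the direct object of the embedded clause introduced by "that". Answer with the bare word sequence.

her poem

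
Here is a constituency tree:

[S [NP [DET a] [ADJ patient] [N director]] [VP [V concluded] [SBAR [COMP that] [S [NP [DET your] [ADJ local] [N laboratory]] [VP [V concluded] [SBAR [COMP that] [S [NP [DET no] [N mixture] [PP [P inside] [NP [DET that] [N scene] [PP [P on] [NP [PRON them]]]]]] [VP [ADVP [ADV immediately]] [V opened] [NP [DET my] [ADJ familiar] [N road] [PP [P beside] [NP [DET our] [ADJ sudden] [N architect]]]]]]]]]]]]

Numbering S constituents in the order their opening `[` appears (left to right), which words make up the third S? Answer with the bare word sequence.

no mixture inside that scene on them immediately opened my familiar road beside our sudden architect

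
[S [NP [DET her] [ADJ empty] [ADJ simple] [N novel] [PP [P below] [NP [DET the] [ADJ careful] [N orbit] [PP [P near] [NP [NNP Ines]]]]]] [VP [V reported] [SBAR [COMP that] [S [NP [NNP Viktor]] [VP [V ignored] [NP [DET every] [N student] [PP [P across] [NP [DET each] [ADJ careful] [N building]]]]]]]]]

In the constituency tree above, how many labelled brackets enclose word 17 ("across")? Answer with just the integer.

8

Path from the root down to the word: S → VP → SBAR → S → VP → NP → PP → P. That is 8 enclosing brackets.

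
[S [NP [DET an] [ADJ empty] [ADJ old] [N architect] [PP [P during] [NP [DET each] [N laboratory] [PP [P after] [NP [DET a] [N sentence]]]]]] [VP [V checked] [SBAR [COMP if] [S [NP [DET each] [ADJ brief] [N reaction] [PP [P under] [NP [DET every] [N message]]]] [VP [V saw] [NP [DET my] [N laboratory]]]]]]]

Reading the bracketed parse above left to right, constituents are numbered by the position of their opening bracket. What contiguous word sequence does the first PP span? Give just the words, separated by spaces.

Opening `[PP` markers occur at word positions 5, 8, 16; the first of these opens the constituent [PP during each laboratory after a sentence].

during each laboratory after a sentence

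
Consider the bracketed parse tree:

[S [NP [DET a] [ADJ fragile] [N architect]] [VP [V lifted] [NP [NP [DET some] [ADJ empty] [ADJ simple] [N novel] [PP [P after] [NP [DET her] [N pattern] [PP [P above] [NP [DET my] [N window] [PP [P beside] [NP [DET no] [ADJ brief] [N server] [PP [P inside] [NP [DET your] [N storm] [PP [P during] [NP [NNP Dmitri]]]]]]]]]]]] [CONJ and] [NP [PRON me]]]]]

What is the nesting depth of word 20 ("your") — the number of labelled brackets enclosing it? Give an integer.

The word sits inside DET, which is inside NP, inside PP, inside NP, inside PP, inside NP, inside PP, inside NP, inside PP, inside NP, inside NP, inside VP, inside S — 13 brackets in all.

13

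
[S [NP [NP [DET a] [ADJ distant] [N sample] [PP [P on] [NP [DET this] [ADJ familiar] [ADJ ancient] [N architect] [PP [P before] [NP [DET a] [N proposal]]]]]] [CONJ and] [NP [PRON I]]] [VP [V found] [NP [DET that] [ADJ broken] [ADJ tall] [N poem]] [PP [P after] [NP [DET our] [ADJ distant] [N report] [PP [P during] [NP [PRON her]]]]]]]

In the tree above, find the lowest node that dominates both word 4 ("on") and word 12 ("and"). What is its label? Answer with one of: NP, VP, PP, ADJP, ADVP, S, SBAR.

Both words fall inside [NP a distant sample on this familiar ancient architect before a proposal and I] (words 1–13), and no smaller constituent contains them both. Label: NP.

NP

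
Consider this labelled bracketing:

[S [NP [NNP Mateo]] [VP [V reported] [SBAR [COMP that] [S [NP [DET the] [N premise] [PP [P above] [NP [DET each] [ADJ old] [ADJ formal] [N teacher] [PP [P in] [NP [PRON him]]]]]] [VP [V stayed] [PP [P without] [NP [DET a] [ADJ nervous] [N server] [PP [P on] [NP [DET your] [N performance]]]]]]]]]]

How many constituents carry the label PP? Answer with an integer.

Scanning left to right, an opening `[PP` appears at word positions 6, 11, 14, 18 — 4 in total.

4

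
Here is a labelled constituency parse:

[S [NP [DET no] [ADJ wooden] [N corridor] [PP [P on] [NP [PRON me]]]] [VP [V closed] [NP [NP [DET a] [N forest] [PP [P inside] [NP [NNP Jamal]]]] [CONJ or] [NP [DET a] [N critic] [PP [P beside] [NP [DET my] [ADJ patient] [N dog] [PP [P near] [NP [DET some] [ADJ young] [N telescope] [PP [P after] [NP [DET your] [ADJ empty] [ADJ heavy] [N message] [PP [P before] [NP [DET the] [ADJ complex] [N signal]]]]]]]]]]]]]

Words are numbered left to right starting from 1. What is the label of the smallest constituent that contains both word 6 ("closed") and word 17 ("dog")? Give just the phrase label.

Both words fall inside [VP closed a forest inside Jamal or a critic beside my patient dog near some young telescope after your empty heavy message before the complex signal] (words 6–30), and no smaller constituent contains them both. Label: VP.

VP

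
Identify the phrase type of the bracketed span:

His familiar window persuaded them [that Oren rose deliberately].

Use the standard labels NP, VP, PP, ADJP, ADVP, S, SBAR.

The bracketed span "that Oren rose deliberately" is headed by "that", making it a subordinate clause (SBAR).

SBAR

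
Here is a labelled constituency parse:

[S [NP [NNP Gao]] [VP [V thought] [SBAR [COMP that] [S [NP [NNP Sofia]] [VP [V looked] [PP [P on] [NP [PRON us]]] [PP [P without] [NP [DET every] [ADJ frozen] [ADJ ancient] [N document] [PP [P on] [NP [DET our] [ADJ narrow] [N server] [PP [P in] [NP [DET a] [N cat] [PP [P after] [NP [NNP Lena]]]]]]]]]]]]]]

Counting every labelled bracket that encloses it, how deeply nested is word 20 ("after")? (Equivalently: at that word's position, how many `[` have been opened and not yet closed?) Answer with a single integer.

Path from the root down to the word: S → VP → SBAR → S → VP → PP → NP → PP → NP → PP → NP → PP → P. That is 13 enclosing brackets.

13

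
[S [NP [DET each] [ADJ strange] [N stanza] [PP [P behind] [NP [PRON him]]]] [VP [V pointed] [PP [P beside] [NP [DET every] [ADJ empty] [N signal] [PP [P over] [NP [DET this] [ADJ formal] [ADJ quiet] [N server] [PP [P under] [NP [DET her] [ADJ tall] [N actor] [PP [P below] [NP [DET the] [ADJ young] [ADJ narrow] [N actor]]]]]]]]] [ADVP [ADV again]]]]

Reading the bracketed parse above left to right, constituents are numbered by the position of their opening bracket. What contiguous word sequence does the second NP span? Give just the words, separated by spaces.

him

Opening `[NP` markers occur at word positions 1, 5, 8, 12, 17, 21; the second of these opens the constituent [NP him].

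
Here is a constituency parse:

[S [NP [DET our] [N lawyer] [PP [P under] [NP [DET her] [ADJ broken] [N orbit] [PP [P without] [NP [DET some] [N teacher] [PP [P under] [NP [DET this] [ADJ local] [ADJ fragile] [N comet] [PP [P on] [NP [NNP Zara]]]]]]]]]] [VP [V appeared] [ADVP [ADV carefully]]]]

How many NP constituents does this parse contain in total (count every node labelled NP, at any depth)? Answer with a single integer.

5

Scanning left to right, an opening `[NP` appears at word positions 1, 4, 8, 11, 16 — 5 in total.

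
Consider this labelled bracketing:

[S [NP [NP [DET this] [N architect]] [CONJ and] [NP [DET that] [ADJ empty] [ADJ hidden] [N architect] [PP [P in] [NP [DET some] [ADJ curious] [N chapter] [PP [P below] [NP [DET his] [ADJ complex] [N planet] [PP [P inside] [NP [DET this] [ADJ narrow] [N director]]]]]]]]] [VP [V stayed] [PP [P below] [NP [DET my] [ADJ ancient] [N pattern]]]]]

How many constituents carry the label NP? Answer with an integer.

7

The NP constituents are: [NP this architect and that empty hidden architect in some curious chapter below his complex planet inside this narrow director]; [NP this architect]; [NP that empty hidden architect in some curious chapter below his complex planet inside this narrow director]; [NP some curious chapter below his complex planet inside this narrow director]; [NP his complex planet inside this narrow director]; [NP this narrow director] …. Total: 7.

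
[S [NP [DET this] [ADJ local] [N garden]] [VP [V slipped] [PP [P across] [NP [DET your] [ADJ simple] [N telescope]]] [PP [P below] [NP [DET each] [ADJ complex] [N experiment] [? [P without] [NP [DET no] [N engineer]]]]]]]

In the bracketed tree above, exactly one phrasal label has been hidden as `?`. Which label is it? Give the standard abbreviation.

A constituent whose immediate children are P 'without', NP is a prepositional phrase: PP.

PP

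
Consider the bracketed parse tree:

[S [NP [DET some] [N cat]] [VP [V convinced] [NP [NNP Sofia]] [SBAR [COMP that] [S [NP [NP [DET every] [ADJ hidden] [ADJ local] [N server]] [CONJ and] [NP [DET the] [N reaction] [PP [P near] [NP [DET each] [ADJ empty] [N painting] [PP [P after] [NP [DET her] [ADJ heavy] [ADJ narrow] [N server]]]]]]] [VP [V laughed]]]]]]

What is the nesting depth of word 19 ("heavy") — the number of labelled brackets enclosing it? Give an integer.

Path from the root down to the word: S → VP → SBAR → S → NP → NP → PP → NP → PP → NP → ADJ. That is 11 enclosing brackets.

11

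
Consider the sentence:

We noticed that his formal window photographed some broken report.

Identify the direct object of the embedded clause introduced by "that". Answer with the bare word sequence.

"photographed" heads the VP of the embedded clause introduced by "that", and "some broken report" is its direct object.

some broken report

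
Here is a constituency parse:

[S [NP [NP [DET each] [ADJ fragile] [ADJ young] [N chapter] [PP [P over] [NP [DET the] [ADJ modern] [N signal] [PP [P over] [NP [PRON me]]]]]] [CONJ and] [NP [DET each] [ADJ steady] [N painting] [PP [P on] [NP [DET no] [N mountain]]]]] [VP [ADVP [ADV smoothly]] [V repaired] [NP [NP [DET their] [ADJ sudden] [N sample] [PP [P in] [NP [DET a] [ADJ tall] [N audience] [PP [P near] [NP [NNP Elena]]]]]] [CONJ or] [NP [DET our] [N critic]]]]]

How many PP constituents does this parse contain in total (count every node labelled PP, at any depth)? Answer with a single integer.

5

Listing each PP by its span: [PP over the modern signal over me]; [PP over me]; [PP on no mountain]; [PP in a tall audience near Elena]; [PP near Elena] — that makes 5.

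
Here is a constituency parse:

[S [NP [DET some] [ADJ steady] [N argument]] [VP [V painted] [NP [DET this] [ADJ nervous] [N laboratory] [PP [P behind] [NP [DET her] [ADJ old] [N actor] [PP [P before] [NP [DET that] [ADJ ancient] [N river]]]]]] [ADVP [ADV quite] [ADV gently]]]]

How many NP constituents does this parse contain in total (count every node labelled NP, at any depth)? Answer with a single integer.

4

Listing each NP by its span: [NP some steady argument]; [NP this nervous laboratory behind her old actor before that ancient river]; [NP her old actor before that ancient river]; [NP that ancient river] — that makes 4.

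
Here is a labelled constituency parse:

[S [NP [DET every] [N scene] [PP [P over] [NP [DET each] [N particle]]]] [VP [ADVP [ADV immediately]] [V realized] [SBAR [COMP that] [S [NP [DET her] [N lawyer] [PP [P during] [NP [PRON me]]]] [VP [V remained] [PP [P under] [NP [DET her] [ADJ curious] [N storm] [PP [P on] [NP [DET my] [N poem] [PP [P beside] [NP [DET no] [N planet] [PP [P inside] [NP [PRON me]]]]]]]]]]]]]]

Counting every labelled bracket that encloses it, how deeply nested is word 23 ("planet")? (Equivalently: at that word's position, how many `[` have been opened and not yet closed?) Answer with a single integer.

12

Counting open brackets not yet closed at "planet": [S [VP [SBAR [S [VP [PP [NP [PP [NP [PP [NP [N = 12.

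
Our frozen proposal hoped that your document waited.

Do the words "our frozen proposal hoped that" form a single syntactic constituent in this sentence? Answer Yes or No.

No

"our" belongs to the noun phrase "our frozen proposal" while "that" belongs to the verb phrase "hoped that your document waited"; a span that runs across that boundary is not a single phrase.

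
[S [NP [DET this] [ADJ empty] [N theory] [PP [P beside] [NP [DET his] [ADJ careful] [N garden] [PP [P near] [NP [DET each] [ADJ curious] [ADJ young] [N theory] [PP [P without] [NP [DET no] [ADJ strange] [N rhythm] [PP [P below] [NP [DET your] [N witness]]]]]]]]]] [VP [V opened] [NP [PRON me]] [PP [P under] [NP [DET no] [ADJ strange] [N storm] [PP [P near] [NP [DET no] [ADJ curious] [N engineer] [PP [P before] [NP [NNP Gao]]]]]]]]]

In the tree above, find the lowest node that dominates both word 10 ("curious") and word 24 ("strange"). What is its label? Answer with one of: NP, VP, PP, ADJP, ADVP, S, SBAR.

S

Word 10 lies under S → NP → PP → NP → PP → NP → ADJ; word 24 lies under S → VP → PP → NP → ADJ. The lowest shared node is the S.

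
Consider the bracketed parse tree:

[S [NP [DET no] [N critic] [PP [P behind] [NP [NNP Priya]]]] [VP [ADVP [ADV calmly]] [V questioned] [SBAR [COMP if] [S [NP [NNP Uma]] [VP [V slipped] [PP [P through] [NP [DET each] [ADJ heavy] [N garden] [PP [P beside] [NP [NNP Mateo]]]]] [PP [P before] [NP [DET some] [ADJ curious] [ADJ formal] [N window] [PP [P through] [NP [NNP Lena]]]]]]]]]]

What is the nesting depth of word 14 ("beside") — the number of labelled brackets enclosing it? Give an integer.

Path from the root down to the word: S → VP → SBAR → S → VP → PP → NP → PP → P. That is 9 enclosing brackets.

9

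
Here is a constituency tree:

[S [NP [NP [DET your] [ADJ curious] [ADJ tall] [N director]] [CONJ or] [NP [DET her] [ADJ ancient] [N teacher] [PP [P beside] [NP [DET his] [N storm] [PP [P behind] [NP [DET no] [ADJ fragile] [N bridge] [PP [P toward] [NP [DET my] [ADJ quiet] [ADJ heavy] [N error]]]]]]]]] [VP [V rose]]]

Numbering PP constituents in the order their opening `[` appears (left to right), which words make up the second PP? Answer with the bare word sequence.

behind no fragile bridge toward my quiet heavy error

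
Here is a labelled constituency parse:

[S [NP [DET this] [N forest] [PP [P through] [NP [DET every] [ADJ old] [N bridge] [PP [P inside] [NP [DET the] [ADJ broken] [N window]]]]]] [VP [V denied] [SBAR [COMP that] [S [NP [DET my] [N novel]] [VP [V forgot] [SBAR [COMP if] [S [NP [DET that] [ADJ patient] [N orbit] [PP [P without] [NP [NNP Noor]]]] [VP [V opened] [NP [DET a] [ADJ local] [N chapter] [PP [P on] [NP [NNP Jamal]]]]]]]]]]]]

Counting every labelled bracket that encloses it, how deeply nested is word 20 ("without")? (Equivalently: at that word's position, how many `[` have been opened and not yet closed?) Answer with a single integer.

10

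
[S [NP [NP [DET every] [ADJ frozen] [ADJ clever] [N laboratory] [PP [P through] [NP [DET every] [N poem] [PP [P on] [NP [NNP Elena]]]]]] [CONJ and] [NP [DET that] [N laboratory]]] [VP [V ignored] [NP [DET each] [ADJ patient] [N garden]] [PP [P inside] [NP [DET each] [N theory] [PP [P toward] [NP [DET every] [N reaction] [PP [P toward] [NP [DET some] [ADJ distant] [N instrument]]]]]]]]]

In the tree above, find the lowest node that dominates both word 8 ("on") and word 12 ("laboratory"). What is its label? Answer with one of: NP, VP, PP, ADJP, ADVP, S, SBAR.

NP

The smallest bracket enclosing both words is [NP every frozen clever laboratory through every poem on Elena and that laboratory], so the label is NP.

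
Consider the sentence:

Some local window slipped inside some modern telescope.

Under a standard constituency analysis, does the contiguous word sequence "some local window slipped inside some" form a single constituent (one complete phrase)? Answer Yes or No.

No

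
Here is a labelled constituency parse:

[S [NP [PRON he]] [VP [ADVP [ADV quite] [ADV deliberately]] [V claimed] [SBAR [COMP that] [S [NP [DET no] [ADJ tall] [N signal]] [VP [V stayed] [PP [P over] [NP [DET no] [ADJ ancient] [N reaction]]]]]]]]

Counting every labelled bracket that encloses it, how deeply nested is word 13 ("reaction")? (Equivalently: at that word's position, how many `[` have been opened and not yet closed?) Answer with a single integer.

8

Counting open brackets not yet closed at "reaction": [S [VP [SBAR [S [VP [PP [NP [N = 8.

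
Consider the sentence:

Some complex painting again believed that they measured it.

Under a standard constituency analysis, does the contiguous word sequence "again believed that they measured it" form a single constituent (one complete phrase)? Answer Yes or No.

The sequence corresponds to a single VP node — the verb phrase "again believed that they measured it".

Yes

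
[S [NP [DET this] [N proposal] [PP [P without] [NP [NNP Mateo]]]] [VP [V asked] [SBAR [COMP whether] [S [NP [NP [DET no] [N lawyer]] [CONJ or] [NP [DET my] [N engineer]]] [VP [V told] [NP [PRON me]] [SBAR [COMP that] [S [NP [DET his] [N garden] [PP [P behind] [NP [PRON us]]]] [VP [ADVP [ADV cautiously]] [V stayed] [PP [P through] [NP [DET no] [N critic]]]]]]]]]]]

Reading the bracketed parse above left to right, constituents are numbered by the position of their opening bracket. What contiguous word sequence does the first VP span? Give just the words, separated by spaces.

Opening `[VP` markers occur at word positions 5, 12, 19; the first of these opens the constituent [VP asked whether no lawyer or my engineer told me that his garden behind us cautiously stayed through no critic].

asked whether no lawyer or my engineer told me that his garden behind us cautiously stayed through no critic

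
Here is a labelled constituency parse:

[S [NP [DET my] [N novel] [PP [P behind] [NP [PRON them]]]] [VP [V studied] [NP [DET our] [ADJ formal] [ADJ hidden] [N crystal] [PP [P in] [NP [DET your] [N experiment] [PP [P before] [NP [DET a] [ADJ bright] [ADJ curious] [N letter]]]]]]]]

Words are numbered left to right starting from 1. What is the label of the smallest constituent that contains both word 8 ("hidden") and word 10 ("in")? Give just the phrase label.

The smallest bracket enclosing both words is [NP our formal hidden crystal in your experiment before a bright curious letter], so the label is NP.

NP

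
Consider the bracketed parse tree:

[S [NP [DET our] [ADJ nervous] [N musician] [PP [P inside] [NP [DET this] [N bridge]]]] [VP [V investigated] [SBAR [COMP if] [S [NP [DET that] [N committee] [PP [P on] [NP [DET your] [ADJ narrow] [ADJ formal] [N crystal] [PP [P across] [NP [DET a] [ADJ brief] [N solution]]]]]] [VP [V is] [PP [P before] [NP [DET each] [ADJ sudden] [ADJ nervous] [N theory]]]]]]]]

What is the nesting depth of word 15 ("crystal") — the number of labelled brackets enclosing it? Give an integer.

The word sits inside N, which is inside NP, inside PP, inside NP, inside S, inside SBAR, inside VP, inside S — 8 brackets in all.

8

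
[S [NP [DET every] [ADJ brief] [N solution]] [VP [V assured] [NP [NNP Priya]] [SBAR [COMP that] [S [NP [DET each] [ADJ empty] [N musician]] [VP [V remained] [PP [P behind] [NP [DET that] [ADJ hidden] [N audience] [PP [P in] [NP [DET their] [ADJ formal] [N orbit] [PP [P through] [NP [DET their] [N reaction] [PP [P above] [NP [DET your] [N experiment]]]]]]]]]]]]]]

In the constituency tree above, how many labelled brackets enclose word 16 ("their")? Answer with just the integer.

10

The word sits inside DET, which is inside NP, inside PP, inside NP, inside PP, inside VP, inside S, inside SBAR, inside VP, inside S — 10 brackets in all.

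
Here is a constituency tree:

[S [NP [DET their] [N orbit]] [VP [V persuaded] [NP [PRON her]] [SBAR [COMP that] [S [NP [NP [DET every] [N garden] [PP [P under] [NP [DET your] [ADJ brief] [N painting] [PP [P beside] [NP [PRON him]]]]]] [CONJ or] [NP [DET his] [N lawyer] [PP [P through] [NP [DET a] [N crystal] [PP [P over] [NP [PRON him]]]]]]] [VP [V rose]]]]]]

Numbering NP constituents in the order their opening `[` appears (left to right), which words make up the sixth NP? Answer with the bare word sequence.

him

In left-to-right order the NP constituents are "their orbit"; "her"; "every garden under your brief painting beside him or his lawyer through a crystal over him"; "every garden under your brief painting beside him"; "your brief painting beside him"; "him"; "his lawyer through a crystal over him"; "a crystal over him"; "him". Number 6 is "him".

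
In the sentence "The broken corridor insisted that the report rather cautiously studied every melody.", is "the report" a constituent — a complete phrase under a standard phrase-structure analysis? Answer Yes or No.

"the report" is exactly the noun phrase [NP the report], a complete constituent.

Yes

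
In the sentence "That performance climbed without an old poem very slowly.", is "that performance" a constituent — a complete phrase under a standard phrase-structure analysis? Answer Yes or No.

The sequence corresponds to a single NP node — the noun phrase "that performance".

Yes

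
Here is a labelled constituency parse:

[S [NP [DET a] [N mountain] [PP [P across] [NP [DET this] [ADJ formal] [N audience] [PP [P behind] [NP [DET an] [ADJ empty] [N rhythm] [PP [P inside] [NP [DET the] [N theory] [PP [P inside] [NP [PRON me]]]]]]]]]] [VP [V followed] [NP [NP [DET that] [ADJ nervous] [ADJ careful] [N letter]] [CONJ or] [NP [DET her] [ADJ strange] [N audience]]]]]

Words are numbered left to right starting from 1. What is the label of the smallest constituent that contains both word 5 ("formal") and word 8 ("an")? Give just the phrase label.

NP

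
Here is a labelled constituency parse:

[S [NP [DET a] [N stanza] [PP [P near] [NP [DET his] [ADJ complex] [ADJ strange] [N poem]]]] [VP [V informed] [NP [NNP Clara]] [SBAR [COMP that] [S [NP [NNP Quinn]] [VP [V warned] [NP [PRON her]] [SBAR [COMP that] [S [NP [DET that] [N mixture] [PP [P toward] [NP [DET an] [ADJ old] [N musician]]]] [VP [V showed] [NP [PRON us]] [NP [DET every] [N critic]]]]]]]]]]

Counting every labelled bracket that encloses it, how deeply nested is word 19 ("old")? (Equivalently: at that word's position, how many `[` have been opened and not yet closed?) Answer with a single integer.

11

Counting open brackets not yet closed at "old": [S [VP [SBAR [S [VP [SBAR [S [NP [PP [NP [ADJ = 11.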